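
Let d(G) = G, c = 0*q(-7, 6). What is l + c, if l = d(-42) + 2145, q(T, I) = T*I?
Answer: 2103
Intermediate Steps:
q(T, I) = I*T
c = 0 (c = 0*(6*(-7)) = 0*(-42) = 0)
l = 2103 (l = -42 + 2145 = 2103)
l + c = 2103 + 0 = 2103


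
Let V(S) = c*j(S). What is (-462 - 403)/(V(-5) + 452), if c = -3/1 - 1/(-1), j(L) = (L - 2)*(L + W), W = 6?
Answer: -865/466 ≈ -1.8562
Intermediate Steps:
j(L) = (-2 + L)*(6 + L) (j(L) = (L - 2)*(L + 6) = (-2 + L)*(6 + L))
c = -2 (c = -3*1 - 1*(-1) = -3 + 1 = -2)
V(S) = 24 - 8*S - 2*S² (V(S) = -2*(-12 + S² + 4*S) = 24 - 8*S - 2*S²)
(-462 - 403)/(V(-5) + 452) = (-462 - 403)/((24 - 8*(-5) - 2*(-5)²) + 452) = -865/((24 + 40 - 2*25) + 452) = -865/((24 + 40 - 50) + 452) = -865/(14 + 452) = -865/466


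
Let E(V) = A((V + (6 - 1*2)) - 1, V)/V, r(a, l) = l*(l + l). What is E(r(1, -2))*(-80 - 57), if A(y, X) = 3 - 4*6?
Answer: 2877/8 ≈ 359.63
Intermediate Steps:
r(a, l) = 2*l**2 (r(a, l) = l*(2*l) = 2*l**2)
A(y, X) = -21 (A(y, X) = 3 - 24 = -21)
E(V) = -21/V
E(r(1, -2))*(-80 - 57) = (-21/(2*(-2)**2))*(-80 - 57) = -21/(2*4)*(-137) = -21/8*(-137) = 2877/8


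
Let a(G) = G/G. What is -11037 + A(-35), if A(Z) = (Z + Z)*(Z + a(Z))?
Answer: -8657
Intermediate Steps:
a(G) = 1
A(Z) = 2*Z*(1 + Z) (A(Z) = (Z + Z)*(Z + 1) = (2*Z)*(1 + Z) = 2*Z*(1 + Z))
-11037 + A(-35) = -11037 + 2*(-35)*(1 - 35) = -11037 + 2*(-35)*(-34) = -11037 + 2380 = -8657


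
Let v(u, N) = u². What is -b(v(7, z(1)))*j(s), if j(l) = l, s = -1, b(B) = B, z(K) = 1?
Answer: 49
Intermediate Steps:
-b(v(7, z(1)))*j(s) = -7²*(-1) = -49*(-1) = -1*(-49) = 49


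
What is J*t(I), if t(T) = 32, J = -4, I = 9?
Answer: -128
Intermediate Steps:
J*t(I) = -4*32 = -128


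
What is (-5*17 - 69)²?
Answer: 23716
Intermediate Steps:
(-5*17 - 69)² = (-85 - 69)² = (-154)² = 23716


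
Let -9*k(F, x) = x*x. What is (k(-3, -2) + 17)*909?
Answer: 15049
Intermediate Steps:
k(F, x) = -x²/9 (k(F, x) = -x*x/9 = -x²/9)
(k(-3, -2) + 17)*909 = (-⅑*(-2)² + 17)*909 = (-⅑*4 + 17)*909 = (-4/9 + 17)*909 = (149/9)*909 = 15049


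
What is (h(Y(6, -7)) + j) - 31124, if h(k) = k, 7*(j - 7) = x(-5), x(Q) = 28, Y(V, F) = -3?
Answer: -31116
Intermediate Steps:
j = 11 (j = 7 + (1/7)*28 = 7 + 4 = 11)
(h(Y(6, -7)) + j) - 31124 = (-3 + 11) - 31124 = 8 - 31124 = -31116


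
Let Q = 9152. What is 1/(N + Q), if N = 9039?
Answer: 1/18191 ≈ 5.4972e-5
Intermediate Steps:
1/(N + Q) = 1/(9039 + 9152) = 1/18191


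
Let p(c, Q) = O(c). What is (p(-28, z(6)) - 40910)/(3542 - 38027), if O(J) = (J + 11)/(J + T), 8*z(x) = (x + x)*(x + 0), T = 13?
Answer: 613633/517275 ≈ 1.1863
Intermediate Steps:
z(x) = x**2/4 (z(x) = ((x + x)*(x + 0))/8 = ((2*x)*x)/8 = (2*x**2)/8 = x**2/4)
O(J) = (11 + J)/(13 + J) (O(J) = (J + 11)/(J + 13) = (11 + J)/(13 + J))
p(c, Q) = (11 + c)/(13 + c)
(p(-28, z(6)) - 40910)/(3542 - 38027) = ((11 - 28)/(13 - 28) - 40910)/(3542 - 38027) = (-17/(-15) - 40910)/(-34485) = (-1/15*(-17) - 40910)*(-1/34485) = (17/15 - 40910)*(-1/34485) = -613633/15*(-1/34485) = 613633/517275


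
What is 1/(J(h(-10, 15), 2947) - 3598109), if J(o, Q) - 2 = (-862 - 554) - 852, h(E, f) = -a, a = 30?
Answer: -1/3600375 ≈ -2.7775e-7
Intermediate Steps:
h(E, f) = -30 (h(E, f) = -1*30 = -30)
J(o, Q) = -2266 (J(o, Q) = 2 + ((-862 - 554) - 852) = 2 + (-1416 - 852) = 2 - 2268 = -2266)
1/(J(h(-10, 15), 2947) - 3598109) = 1/(-2266 - 3598109) = 1/(-3600375) = -1/3600375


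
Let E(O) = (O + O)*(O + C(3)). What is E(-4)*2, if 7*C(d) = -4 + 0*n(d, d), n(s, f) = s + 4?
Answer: 512/7 ≈ 73.143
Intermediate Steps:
n(s, f) = 4 + s
C(d) = -4/7 (C(d) = (-4 + 0*(4 + d))/7 = (-4 + 0)/7 = (⅐)*(-4) = -4/7)
E(O) = 2*O*(-4/7 + O) (E(O) = (O + O)*(O - 4/7) = (2*O)*(-4/7 + O) = 2*O*(-4/7 + O))
E(-4)*2 = ((2/7)*(-4)*(-4 + 7*(-4)))*2 = ((2/7)*(-4)*(-4 - 28))*2 = ((2/7)*(-4)*(-32))*2 = (256/7)*2 = 512/7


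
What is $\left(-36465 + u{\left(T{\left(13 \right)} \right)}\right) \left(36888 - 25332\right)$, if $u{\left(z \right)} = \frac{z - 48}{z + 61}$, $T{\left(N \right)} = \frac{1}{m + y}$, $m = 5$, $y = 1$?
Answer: $- \frac{154653277752}{367} \approx -4.214 \cdot 10^{8}$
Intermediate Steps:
$T{\left(N \right)} = \frac{1}{6}$ ($T{\left(N \right)} = \frac{1}{5 + 1} = \frac{1}{6}$)
$u{\left(z \right)} = \frac{-48 + z}{61 + z}$
$\left(-36465 + u{\left(T{\left(13 \right)} \right)}\right) \left(36888 - 25332\right) = \left(-36465 + \frac{-48 + \frac{1}{6}}{61 + \frac{1}{6}}\right) \left(36888 - 25332\right) = \left(-36465 + \frac{1}{\frac{367}{6}} \left(- \frac{287}{6}\right)\right) 11556 = \left(-36465 + \frac{6}{367} \left(- \frac{287}{6}\right)\right) 11556 = \left(-36465 - \frac{287}{367}\right) 11556 = \left(- \frac{13382942}{367}\right) 11556 = - \frac{154653277752}{367}$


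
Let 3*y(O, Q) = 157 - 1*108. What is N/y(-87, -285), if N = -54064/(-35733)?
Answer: 54064/583639 ≈ 0.092633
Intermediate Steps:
y(O, Q) = 49/3 (y(O, Q) = (157 - 1*108)/3 = (157 - 108)/3 = (⅓)*49 = 49/3)
N = 54064/35733 (N = -54064*(-1/35733) = 54064/35733 ≈ 1.5130)
N/y(-87, -285) = 54064/(35733*(49/3)) = (54064/35733)*(3/49) = 54064/583639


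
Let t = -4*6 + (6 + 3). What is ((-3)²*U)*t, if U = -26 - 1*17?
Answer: 5805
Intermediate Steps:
U = -43 (U = -26 - 17 = -43)
t = -15 (t = -24 + 9 = -15)
((-3)²*U)*t = ((-3)²*(-43))*(-15) = (9*(-43))*(-15) = -387*(-15) = 5805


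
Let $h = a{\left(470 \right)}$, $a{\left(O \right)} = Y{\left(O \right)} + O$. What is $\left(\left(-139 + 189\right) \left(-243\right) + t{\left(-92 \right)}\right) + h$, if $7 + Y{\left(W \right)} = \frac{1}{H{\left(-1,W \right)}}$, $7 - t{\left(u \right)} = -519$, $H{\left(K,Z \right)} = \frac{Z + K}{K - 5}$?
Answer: $- \frac{5234515}{469} \approx -11161.0$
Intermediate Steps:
$H{\left(K,Z \right)} = \frac{K + Z}{-5 + K}$
$t{\left(u \right)} = 526$ ($t{\left(u \right)} = 7 - -519 = 7 + 519 = 526$)
$Y{\left(W \right)} = -7 + \frac{1}{\frac{1}{6} - \frac{W}{6}}$ ($Y{\left(W \right)} = -7 + \frac{1}{\frac{1}{-5 - 1} \left(-1 + W\right)} = -7 + \frac{1}{\frac{1}{-6} \left(-1 + W\right)} = -7 + \frac{1}{\left(- \frac{1}{6}\right) \left(-1 + W\right)} = -7 + \frac{1}{\frac{1}{6} - \frac{W}{6}}$)
$a{\left(O \right)} = O + \frac{1 - 7 O}{-1 + O}$ ($a{\left(O \right)} = \frac{1 - 7 O}{-1 + O} + O = O + \frac{1 - 7 O}{-1 + O}$)
$h = \frac{217141}{469}$ ($h = \frac{-6 + \left(-1 + 470\right) \left(-7 + 470\right)}{-1 + 470} = \frac{-6 + 469 \cdot 463}{469} = \frac{-6 + 217147}{469} = \frac{1}{469} \cdot 217141 = \frac{217141}{469} \approx 462.99$)
$\left(\left(-139 + 189\right) \left(-243\right) + t{\left(-92 \right)}\right) + h = \left(\left(-139 + 189\right) \left(-243\right) + 526\right) + \frac{217141}{469} = \left(50 \left(-243\right) + 526\right) + \frac{217141}{469} = \left(-12150 + 526\right) + \frac{217141}{469} = -11624 + \frac{217141}{469} = - \frac{5234515}{469}$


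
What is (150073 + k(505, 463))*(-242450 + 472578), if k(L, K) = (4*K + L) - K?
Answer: 34971861776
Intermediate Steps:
k(L, K) = L + 3*K (k(L, K) = (L + 4*K) - K = L + 3*K)
(150073 + k(505, 463))*(-242450 + 472578) = (150073 + (505 + 3*463))*(-242450 + 472578) = (150073 + (505 + 1389))*230128 = (150073 + 1894)*230128 = 151967*230128 = 34971861776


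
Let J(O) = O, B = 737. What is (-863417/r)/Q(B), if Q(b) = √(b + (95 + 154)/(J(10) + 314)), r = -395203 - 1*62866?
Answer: 5180502*√239037/36498479851 ≈ 0.069395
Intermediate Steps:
r = -458069 (r = -395203 - 62866 = -458069)
Q(b) = √(83/108 + b) (Q(b) = √(b + (95 + 154)/(10 + 314)) = √(b + 249/324) = √(b + 249*(1/324)) = √(b + 83/108) = √(83/108 + b))
(-863417/r)/Q(B) = (-863417/(-458069))/((√(249 + 324*737)/18)) = (-863417*(-1/458069))/((√(249 + 238788)/18)) = 863417/(458069*((√239037/18))) = 863417*(6*√239037/79679)/458069 = 5180502*√239037/36498479851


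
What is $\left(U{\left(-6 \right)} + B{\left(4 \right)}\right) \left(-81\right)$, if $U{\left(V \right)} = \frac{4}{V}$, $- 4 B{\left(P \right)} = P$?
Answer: $135$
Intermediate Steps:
$B{\left(P \right)} = - \frac{P}{4}$
$\left(U{\left(-6 \right)} + B{\left(4 \right)}\right) \left(-81\right) = \left(\frac{4}{-6} - 1\right) \left(-81\right) = \left(4 \left(- \frac{1}{6}\right) - 1\right) \left(-81\right) = \left(- \frac{2}{3} - 1\right) \left(-81\right) = \left(- \frac{5}{3}\right) \left(-81\right) = 135$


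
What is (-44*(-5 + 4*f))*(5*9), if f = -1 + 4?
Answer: -13860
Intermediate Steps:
f = 3
(-44*(-5 + 4*f))*(5*9) = (-44*(-5 + 4*3))*(5*9) = -44*(-5 + 12)*45 = -44*7*45 = -308*45 = -13860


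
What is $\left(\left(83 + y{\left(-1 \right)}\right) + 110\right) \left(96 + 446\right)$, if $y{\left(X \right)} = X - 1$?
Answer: $103522$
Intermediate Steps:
$y{\left(X \right)} = -1 + X$ ($y{\left(X \right)} = X - 1 = -1 + X$)
$\left(\left(83 + y{\left(-1 \right)}\right) + 110\right) \left(96 + 446\right) = \left(\left(83 - 2\right) + 110\right) \left(96 + 446\right) = \left(\left(83 - 2\right) + 110\right) 542 = \left(81 + 110\right) 542 = 191 \cdot 542 = 103522$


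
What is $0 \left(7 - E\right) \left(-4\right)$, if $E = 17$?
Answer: $0$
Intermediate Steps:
$0 \left(7 - E\right) \left(-4\right) = 0 \left(7 - 17\right) \left(-4\right) = 0 \left(-10\right) \left(-4\right) = 0 \left(-4\right) = 0$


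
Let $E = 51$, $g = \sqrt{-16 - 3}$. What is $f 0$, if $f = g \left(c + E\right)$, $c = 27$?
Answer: $0$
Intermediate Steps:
$g = i \sqrt{19}$ ($g = \sqrt{-19} = i \sqrt{19} \approx 4.3589 i$)
$f = 78 i \sqrt{19}$ ($f = i \sqrt{19} \left(27 + 51\right) = i \sqrt{19} \cdot 78 = 78 i \sqrt{19} \approx 339.99 i$)
$f 0 = 78 i \sqrt{19} \cdot 0 = 0$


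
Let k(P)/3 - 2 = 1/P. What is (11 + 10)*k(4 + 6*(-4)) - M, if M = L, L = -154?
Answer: 5537/20 ≈ 276.85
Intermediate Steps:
M = -154
k(P) = 6 + 3/P
(11 + 10)*k(4 + 6*(-4)) - M = (11 + 10)*(6 + 3/(4 + 6*(-4))) - 1*(-154) = 21*(6 + 3/(4 - 24)) + 154 = 21*(6 + 3/(-20)) + 154 = 21*(6 + 3*(-1/20)) + 154 = 21*(6 - 3/20) + 154 = 21*(117/20) + 154 = 2457/20 + 154 = 5537/20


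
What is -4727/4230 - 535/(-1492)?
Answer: -2394817/3155580 ≈ -0.75891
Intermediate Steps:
-4727/4230 - 535/(-1492) = -4727*1/4230 - 535*(-1/1492) = -4727/4230 + 535/1492 = -2394817/3155580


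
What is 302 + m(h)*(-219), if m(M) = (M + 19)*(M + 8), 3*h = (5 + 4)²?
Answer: -352288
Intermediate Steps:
h = 27 (h = (5 + 4)²/3 = (⅓)*9² = (⅓)*81 = 27)
m(M) = (8 + M)*(19 + M) (m(M) = (19 + M)*(8 + M) = (8 + M)*(19 + M))
302 + m(h)*(-219) = 302 + (152 + 27² + 27*27)*(-219) = 302 + (152 + 729 + 729)*(-219) = 302 + 1610*(-219) = 302 - 352590 = -352288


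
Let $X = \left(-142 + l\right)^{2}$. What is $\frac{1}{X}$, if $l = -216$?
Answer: $\frac{1}{128164} \approx 7.8025 \cdot 10^{-6}$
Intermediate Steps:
$X = 128164$ ($X = \left(-142 - 216\right)^{2} = \left(-358\right)^{2} = 128164$)
$\frac{1}{X} = \frac{1}{128164}$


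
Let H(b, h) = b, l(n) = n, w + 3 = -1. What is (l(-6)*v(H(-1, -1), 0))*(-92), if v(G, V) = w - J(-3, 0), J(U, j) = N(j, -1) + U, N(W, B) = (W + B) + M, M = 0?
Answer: 0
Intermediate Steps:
N(W, B) = B + W (N(W, B) = (W + B) + 0 = (B + W) + 0 = B + W)
J(U, j) = -1 + U + j (J(U, j) = (-1 + j) + U = -1 + U + j)
w = -4 (w = -3 - 1 = -4)
v(G, V) = 0 (v(G, V) = -4 - (-1 - 3 + 0) = -4 - 1*(-4) = -4 + 4 = 0)
(l(-6)*v(H(-1, -1), 0))*(-92) = -6*0*(-92) = 0*(-92) = 0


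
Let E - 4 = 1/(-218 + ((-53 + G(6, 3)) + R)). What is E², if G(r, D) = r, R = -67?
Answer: 1760929/110224 ≈ 15.976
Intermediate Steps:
E = 1327/332 (E = 4 + 1/(-218 + ((-53 + 6) - 67)) = 4 + 1/(-218 + (-47 - 67)) = 4 + 1/(-218 - 114) = 4 + 1/(-332) = 4 - 1/332 = 1327/332 ≈ 3.9970)
E² = (1327/332)² = 1760929/110224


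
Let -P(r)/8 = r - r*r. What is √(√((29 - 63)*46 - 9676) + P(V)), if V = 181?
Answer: √(260640 + 2*I*√2810) ≈ 510.53 + 0.104*I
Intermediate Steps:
P(r) = -8*r + 8*r² (P(r) = -8*(r - r*r) = -8*(r - r²) = -8*r + 8*r²)
√(√((29 - 63)*46 - 9676) + P(V)) = √(√((29 - 63)*46 - 9676) + 8*181*(-1 + 181)) = √(√(-34*46 - 9676) + 8*181*180) = √(√(-1564 - 9676) + 260640) = √(√(-11240) + 260640) = √(2*I*√2810 + 260640) = √(260640 + 2*I*√2810)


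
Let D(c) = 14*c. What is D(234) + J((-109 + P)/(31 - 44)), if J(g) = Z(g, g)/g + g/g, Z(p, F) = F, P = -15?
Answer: 3278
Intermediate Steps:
J(g) = 2 (J(g) = g/g + g/g = 1 + 1 = 2)
D(234) + J((-109 + P)/(31 - 44)) = 14*234 + 2 = 3276 + 2 = 3278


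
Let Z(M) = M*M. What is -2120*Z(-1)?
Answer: -2120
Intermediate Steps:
Z(M) = M**2
-2120*Z(-1) = -2120*(-1)**2 = -2120*1 = -2120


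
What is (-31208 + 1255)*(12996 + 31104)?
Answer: -1320927300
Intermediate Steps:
(-31208 + 1255)*(12996 + 31104) = -29953*44100 = -1320927300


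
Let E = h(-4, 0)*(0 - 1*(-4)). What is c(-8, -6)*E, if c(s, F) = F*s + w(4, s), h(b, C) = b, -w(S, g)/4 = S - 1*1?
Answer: -576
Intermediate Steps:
w(S, g) = 4 - 4*S (w(S, g) = -4*(S - 1*1) = -4*(S - 1) = -4*(-1 + S) = 4 - 4*S)
c(s, F) = -12 + F*s (c(s, F) = F*s + (4 - 4*4) = F*s + (4 - 16) = F*s - 12 = -12 + F*s)
E = -16 (E = -4*(0 - 1*(-4)) = -4*(0 + 4) = -4*4 = -16)
c(-8, -6)*E = (-12 - 6*(-8))*(-16) = (-12 + 48)*(-16) = 36*(-16) = -576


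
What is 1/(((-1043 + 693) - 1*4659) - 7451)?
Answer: -1/12460 ≈ -8.0257e-5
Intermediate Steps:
1/(((-1043 + 693) - 1*4659) - 7451) = 1/((-350 - 4659) - 7451) = 1/(-5009 - 7451) = 1/(-12460) = -1/12460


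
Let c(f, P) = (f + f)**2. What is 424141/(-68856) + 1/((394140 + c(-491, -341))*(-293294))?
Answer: -21123777359181439/3429281332960512 ≈ -6.1598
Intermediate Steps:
c(f, P) = 4*f**2 (c(f, P) = (2*f)**2 = 4*f**2)
424141/(-68856) + 1/((394140 + c(-491, -341))*(-293294)) = 424141/(-68856) + 1/((394140 + 4*(-491)**2)*(-293294)) = 424141*(-1/68856) - 1/293294/(394140 + 4*241081) = -424141/68856 - 1/293294/(394140 + 964324) = -424141/68856 - 1/293294/1358464 = -424141/68856 + (1/1358464)*(-1/293294) = -424141/68856 - 1/398429340416 = -21123777359181439/3429281332960512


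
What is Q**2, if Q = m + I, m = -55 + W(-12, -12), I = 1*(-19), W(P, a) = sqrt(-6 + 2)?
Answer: 5472 - 296*I ≈ 5472.0 - 296.0*I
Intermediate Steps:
W(P, a) = 2*I (W(P, a) = sqrt(-4) = 2*I)
I = -19
m = -55 + 2*I ≈ -55.0 + 2.0*I
Q = -74 + 2*I (Q = (-55 + 2*I) - 19 = -74 + 2*I ≈ -74.0 + 2.0*I)
Q**2 = (-74 + 2*I)**2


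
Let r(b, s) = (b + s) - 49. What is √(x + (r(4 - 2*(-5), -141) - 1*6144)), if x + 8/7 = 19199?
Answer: 11*√5215/7 ≈ 113.48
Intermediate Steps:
r(b, s) = -49 + b + s
x = 134385/7 (x = -8/7 + 19199 = 134385/7 ≈ 19198.)
√(x + (r(4 - 2*(-5), -141) - 1*6144)) = √(134385/7 + ((-49 + (4 - 2*(-5)) - 141) - 1*6144)) = √(134385/7 + ((-49 + (4 + 10) - 141) - 6144)) = √(134385/7 + ((-49 + 14 - 141) - 6144)) = √(134385/7 + (-176 - 6144)) = √(134385/7 - 6320) = √(90145/7) = 11*√5215/7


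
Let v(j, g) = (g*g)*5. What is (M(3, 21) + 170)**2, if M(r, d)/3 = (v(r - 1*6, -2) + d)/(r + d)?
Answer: 1962801/64 ≈ 30669.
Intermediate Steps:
v(j, g) = 5*g**2 (v(j, g) = g**2*5 = 5*g**2)
M(r, d) = 3*(20 + d)/(d + r) (M(r, d) = 3*((5*(-2)**2 + d)/(r + d)) = 3*((5*4 + d)/(d + r)) = 3*((20 + d)/(d + r)) = 3*(20 + d)/(d + r))
(M(3, 21) + 170)**2 = (3*(20 + 21)/(21 + 3) + 170)**2 = (3*41/24 + 170)**2 = (3*(1/24)*41 + 170)**2 = (41/8 + 170)**2 = (1401/8)**2 = 1962801/64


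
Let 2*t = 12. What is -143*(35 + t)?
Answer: -5863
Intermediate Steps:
t = 6 (t = (1/2)*12 = 6)
-143*(35 + t) = -143*(35 + 6) = -143*41 = -5863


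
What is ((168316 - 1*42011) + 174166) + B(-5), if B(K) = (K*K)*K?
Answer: 300346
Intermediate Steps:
B(K) = K³ (B(K) = K²*K = K³)
((168316 - 1*42011) + 174166) + B(-5) = ((168316 - 1*42011) + 174166) + (-5)³ = ((168316 - 42011) + 174166) - 125 = (126305 + 174166) - 125 = 300471 - 125 = 300346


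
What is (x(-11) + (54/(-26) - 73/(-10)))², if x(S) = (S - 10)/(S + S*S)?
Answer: 12945604/511225 ≈ 25.323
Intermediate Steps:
x(S) = (-10 + S)/(S + S²)
(x(-11) + (54/(-26) - 73/(-10)))² = ((-10 - 11)/((-11)*(1 - 11)) + (54/(-26) - 73/(-10)))² = (-1/11*(-21)/(-10) + (54*(-1/26) - 73*(-⅒)))² = (-1/11*(-⅒)*(-21) + (-27/13 + 73/10))² = (-21/110 + 679/130)² = (3598/715)² = 12945604/511225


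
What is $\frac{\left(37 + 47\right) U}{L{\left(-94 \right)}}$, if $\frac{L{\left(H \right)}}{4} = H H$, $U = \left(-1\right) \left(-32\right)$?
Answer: $\frac{168}{2209} \approx 0.076053$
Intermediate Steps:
$U = 32$
$L{\left(H \right)} = 4 H^{2}$ ($L{\left(H \right)} = 4 H H = 4 H^{2}$)
$\frac{\left(37 + 47\right) U}{L{\left(-94 \right)}} = \frac{\left(37 + 47\right) 32}{4 \left(-94\right)^{2}} = \frac{84 \cdot 32}{4 \cdot 8836} = \frac{2688}{35344} = 2688 \cdot \frac{1}{35344} = \frac{168}{2209}$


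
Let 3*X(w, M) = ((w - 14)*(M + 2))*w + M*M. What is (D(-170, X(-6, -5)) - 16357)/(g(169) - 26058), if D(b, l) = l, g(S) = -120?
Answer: 24703/39267 ≈ 0.62910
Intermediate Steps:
X(w, M) = M²/3 + w*(-14 + w)*(2 + M)/3 (X(w, M) = (((w - 14)*(M + 2))*w + M*M)/3 = (((-14 + w)*(2 + M))*w + M²)/3 = (w*(-14 + w)*(2 + M) + M²)/3 = (M² + w*(-14 + w)*(2 + M))/3 = M²/3 + w*(-14 + w)*(2 + M)/3)
(D(-170, X(-6, -5)) - 16357)/(g(169) - 26058) = ((-28/3*(-6) + (⅓)*(-5)² + (⅔)*(-6)² - 14/3*(-5)*(-6) + (⅓)*(-5)*(-6)²) - 16357)/(-120 - 26058) = ((56 + (⅓)*25 + (⅔)*36 - 140 + (⅓)*(-5)*36) - 16357)/(-26178) = ((56 + 25/3 + 24 - 140 - 60) - 16357)*(-1/26178) = (-335/3 - 16357)*(-1/26178) = -49406/3*(-1/26178) = 24703/39267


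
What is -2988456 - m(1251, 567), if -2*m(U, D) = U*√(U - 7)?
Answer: -2988456 + 1251*√311 ≈ -2.9664e+6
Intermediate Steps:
m(U, D) = -U*√(-7 + U)/2 (m(U, D) = -U*√(U - 7)/2 = -U*√(-7 + U)/2)
-2988456 - m(1251, 567) = -2988456 - (-1)*1251*√(-7 + 1251)/2 = -2988456 - (-1)*1251*√1244/2 = -2988456 - (-1)*1251*2*√311/2 = -2988456 - (-1251)*√311 = -2988456 + 1251*√311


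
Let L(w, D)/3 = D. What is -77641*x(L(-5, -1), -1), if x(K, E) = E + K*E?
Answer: -155282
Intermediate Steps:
L(w, D) = 3*D
x(K, E) = E + E*K
-77641*x(L(-5, -1), -1) = -77641*(-(1 + 3*(-1))) = -77641*(-(1 - 3)) = -77641*(-1*(-2)) = -155282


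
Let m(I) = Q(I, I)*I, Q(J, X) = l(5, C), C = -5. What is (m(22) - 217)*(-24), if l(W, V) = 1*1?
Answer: 4680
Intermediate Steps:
l(W, V) = 1
Q(J, X) = 1
m(I) = I (m(I) = 1*I = I)
(m(22) - 217)*(-24) = (22 - 217)*(-24) = -195*(-24) = 4680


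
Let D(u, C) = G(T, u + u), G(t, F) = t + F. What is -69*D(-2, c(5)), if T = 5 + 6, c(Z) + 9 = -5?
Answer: -483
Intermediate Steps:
c(Z) = -14 (c(Z) = -9 - 5 = -14)
T = 11
G(t, F) = F + t
D(u, C) = 11 + 2*u (D(u, C) = (u + u) + 11 = 2*u + 11 = 11 + 2*u)
-69*D(-2, c(5)) = -69*(11 + 2*(-2)) = -69*(11 - 4) = -69*7 = -483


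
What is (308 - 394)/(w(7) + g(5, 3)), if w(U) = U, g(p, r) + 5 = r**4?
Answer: -86/83 ≈ -1.0361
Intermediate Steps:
g(p, r) = -5 + r**4
(308 - 394)/(w(7) + g(5, 3)) = (308 - 394)/(7 + (-5 + 3**4)) = -86/(7 + (-5 + 81)) = -86/(7 + 76) = -86/83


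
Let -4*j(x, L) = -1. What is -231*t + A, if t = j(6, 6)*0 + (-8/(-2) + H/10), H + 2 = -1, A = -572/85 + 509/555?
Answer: -16237867/18870 ≈ -860.51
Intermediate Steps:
A = -54839/9435 (A = -572*1/85 + 509*(1/555) = -572/85 + 509/555 = -54839/9435 ≈ -5.8123)
H = -3 (H = -2 - 1 = -3)
j(x, L) = 1/4 (j(x, L) = -1/4*(-1) = 1/4)
t = 37/10 (t = (1/4)*0 + (-8/(-2) - 3/10) = 0 + (-8*(-1/2) - 3*1/10) = 0 + (4 - 3/10) = 0 + 37/10 = 37/10 ≈ 3.7000)
-231*t + A = -231*37/10 - 54839/9435 = -8547/10 - 54839/9435 = -16237867/18870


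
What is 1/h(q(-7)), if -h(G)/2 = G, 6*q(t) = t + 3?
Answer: ¾ ≈ 0.75000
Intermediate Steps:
q(t) = ½ + t/6 (q(t) = (t + 3)/6 = (3 + t)/6 = ½ + t/6)
h(G) = -2*G
1/h(q(-7)) = 1/(-2*(½ + (⅙)*(-7))) = 1/(-2*(½ - 7/6)) = 1/(-2*(-⅔)) = 1/(4/3) = ¾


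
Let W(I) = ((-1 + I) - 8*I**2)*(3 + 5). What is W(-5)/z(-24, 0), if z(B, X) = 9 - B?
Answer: -1648/33 ≈ -49.939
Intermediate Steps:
W(I) = -8 - 64*I**2 + 8*I (W(I) = (-1 + I - 8*I**2)*8 = -8 - 64*I**2 + 8*I)
W(-5)/z(-24, 0) = (-8 - 64*(-5)**2 + 8*(-5))/(9 - 1*(-24)) = (-8 - 64*25 - 40)/(9 + 24) = (-8 - 1600 - 40)/33 = -1648*1/33 = -1648/33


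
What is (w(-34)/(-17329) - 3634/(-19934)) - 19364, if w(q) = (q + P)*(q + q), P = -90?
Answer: -107889247613/5571553 ≈ -19364.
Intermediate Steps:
w(q) = 2*q*(-90 + q) (w(q) = (q - 90)*(q + q) = (-90 + q)*(2*q) = 2*q*(-90 + q))
(w(-34)/(-17329) - 3634/(-19934)) - 19364 = ((2*(-34)*(-90 - 34))/(-17329) - 3634/(-19934)) - 19364 = ((2*(-34)*(-124))*(-1/17329) - 3634*(-1/19934)) - 19364 = (8432*(-1/17329) + 1817/9967) - 19364 = (-272/559 + 1817/9967) - 19364 = -1695321/5571553 - 19364 = -107889247613/5571553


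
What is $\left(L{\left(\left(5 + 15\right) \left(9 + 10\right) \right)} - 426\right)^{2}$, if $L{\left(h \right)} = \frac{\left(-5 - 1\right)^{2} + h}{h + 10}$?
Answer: $\frac{40627876}{225} \approx 1.8057 \cdot 10^{5}$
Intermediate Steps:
$L{\left(h \right)} = \frac{36 + h}{10 + h}$ ($L{\left(h \right)} = \frac{\left(-6\right)^{2} + h}{10 + h} = \frac{36 + h}{10 + h}$)
$\left(L{\left(\left(5 + 15\right) \left(9 + 10\right) \right)} - 426\right)^{2} = \left(\frac{36 + \left(5 + 15\right) \left(9 + 10\right)}{10 + \left(5 + 15\right) \left(9 + 10\right)} - 426\right)^{2} = \left(\frac{36 + 20 \cdot 19}{10 + 20 \cdot 19} - 426\right)^{2} = \left(\frac{36 + 380}{10 + 380} - 426\right)^{2} = \left(\frac{1}{390} \cdot 416 - 426\right)^{2} = \left(\frac{16}{15} - 426\right)^{2} = \left(- \frac{6374}{15}\right)^{2} = \frac{40627876}{225}$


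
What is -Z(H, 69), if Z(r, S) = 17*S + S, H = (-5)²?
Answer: -1242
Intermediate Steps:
H = 25
Z(r, S) = 18*S
-Z(H, 69) = -18*69 = -1*1242 = -1242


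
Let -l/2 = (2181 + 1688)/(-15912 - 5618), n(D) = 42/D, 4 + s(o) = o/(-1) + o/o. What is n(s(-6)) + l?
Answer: 154579/10765 ≈ 14.359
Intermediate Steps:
s(o) = -3 - o (s(o) = -4 + (o/(-1) + o/o) = -4 + (o*(-1) + 1) = -4 + (-o + 1) = -4 + (1 - o) = -3 - o)
l = 3869/10765 (l = -2*(2181 + 1688)/(-15912 - 5618) = -7738/(-21530) = -7738*(-1)/21530 = -2*(-3869/21530) = 3869/10765 ≈ 0.35941)
n(s(-6)) + l = 42/(-3 - 1*(-6)) + 3869/10765 = 42/(-3 + 6) + 3869/10765 = 42/3 + 3869/10765 = 42*(⅓) + 3869/10765 = 14 + 3869/10765 = 154579/10765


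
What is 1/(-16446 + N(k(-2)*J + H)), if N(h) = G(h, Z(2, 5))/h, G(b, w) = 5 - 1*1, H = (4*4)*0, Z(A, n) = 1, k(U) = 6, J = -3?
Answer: -9/148016 ≈ -6.0804e-5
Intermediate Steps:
H = 0 (H = 16*0 = 0)
G(b, w) = 4 (G(b, w) = 5 - 1 = 4)
N(h) = 4/h
1/(-16446 + N(k(-2)*J + H)) = 1/(-16446 + 4/(6*(-3) + 0)) = 1/(-16446 + 4/(-18 + 0)) = 1/(-16446 + 4/(-18)) = 1/(-16446 + 4*(-1/18)) = 1/(-16446 - 2/9) = 1/(-148016/9) = -9/148016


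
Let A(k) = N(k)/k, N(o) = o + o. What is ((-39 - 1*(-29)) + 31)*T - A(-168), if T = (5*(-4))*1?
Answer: -422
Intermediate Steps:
N(o) = 2*o
A(k) = 2 (A(k) = (2*k)/k = 2)
T = -20 (T = -20*1 = -20)
((-39 - 1*(-29)) + 31)*T - A(-168) = ((-39 - 1*(-29)) + 31)*(-20) - 1*2 = ((-39 + 29) + 31)*(-20) - 2 = (-10 + 31)*(-20) - 2 = 21*(-20) - 2 = -420 - 2 = -422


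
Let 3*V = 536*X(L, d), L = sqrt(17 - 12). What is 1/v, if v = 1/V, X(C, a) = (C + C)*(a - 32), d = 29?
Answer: -1072*sqrt(5) ≈ -2397.1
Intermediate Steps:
L = sqrt(5) ≈ 2.2361
X(C, a) = 2*C*(-32 + a) (X(C, a) = (2*C)*(-32 + a) = 2*C*(-32 + a))
V = -1072*sqrt(5) (V = (536*(2*sqrt(5)*(-32 + 29)))/3 = (536*(2*sqrt(5)*(-3)))/3 = (536*(-6*sqrt(5)))/3 = (-3216*sqrt(5))/3 = -1072*sqrt(5) ≈ -2397.1)
v = -sqrt(5)/5360 (v = 1/(-1072*sqrt(5)) = -sqrt(5)/5360 ≈ -0.00041718)
1/v = 1/(-sqrt(5)/5360) = -1072*sqrt(5)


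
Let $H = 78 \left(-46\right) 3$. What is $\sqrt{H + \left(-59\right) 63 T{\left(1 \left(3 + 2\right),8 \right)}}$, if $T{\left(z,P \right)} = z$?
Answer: $3 i \sqrt{3261} \approx 171.32 i$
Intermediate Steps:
$H = -10764$ ($H = \left(-3588\right) 3 = -10764$)
$\sqrt{H + \left(-59\right) 63 T{\left(1 \left(3 + 2\right),8 \right)}} = \sqrt{-10764 + \left(-59\right) 63 \cdot 1 \left(3 + 2\right)} = \sqrt{-10764 - 3717 \cdot 1 \cdot 5} = \sqrt{-10764 - 18585} = \sqrt{-29349} = 3 i \sqrt{3261}$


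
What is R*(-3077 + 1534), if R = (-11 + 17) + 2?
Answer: -12344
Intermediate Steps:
R = 8 (R = 6 + 2 = 8)
R*(-3077 + 1534) = 8*(-3077 + 1534) = 8*(-1543) = -12344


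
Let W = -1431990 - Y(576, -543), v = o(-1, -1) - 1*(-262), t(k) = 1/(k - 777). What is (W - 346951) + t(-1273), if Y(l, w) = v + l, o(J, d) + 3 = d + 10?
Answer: -3648559251/2050 ≈ -1.7798e+6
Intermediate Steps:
o(J, d) = 7 + d (o(J, d) = -3 + (d + 10) = -3 + (10 + d) = 7 + d)
t(k) = 1/(-777 + k)
v = 268 (v = (7 - 1) - 1*(-262) = 6 + 262 = 268)
Y(l, w) = 268 + l
W = -1432834 (W = -1431990 - (268 + 576) = -1431990 - 1*844 = -1431990 - 844 = -1432834)
(W - 346951) + t(-1273) = (-1432834 - 346951) + 1/(-777 - 1273) = -1779785 + 1/(-2050) = -1779785 - 1/2050 = -3648559251/2050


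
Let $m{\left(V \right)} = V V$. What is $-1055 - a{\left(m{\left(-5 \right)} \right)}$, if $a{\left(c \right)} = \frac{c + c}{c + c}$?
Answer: $-1056$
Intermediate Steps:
$m{\left(V \right)} = V^{2}$
$a{\left(c \right)} = 1$ ($a{\left(c \right)} = \frac{2 c}{2 c} = 2 c \frac{1}{2 c} = 1$)
$-1055 - a{\left(m{\left(-5 \right)} \right)} = -1055 - 1 = -1056$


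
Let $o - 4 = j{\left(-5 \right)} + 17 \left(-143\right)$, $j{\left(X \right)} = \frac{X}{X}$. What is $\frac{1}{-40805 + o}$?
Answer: $- \frac{1}{43231} \approx -2.3132 \cdot 10^{-5}$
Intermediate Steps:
$j{\left(X \right)} = 1$
$o = -2426$ ($o = 4 + \left(1 + 17 \left(-143\right)\right) = 4 + \left(1 - 2431\right) = 4 - 2430 = -2426$)
$\frac{1}{-40805 + o} = \frac{1}{-40805 - 2426} = \frac{1}{-43231} = - \frac{1}{43231}$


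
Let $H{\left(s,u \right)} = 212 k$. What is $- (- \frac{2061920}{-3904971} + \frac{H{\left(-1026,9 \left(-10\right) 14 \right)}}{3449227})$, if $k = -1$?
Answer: $- \frac{1015886040284}{1924161629631} \approx -0.52796$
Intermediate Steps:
$H{\left(s,u \right)} = -212$ ($H{\left(s,u \right)} = 212 \left(-1\right) = -212$)
$- (- \frac{2061920}{-3904971} + \frac{H{\left(-1026,9 \left(-10\right) 14 \right)}}{3449227}) = - (- \frac{2061920}{-3904971} - \frac{212}{3449227}) = - (\left(-2061920\right) \left(- \frac{1}{3904971}\right) - \frac{212}{3449227}) = - (\frac{294560}{557853} - \frac{212}{3449227}) = \left(-1\right) \frac{1015886040284}{1924161629631} = - \frac{1015886040284}{1924161629631}$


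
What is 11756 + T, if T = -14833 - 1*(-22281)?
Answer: 19204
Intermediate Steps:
T = 7448 (T = -14833 + 22281 = 7448)
11756 + T = 11756 + 7448 = 19204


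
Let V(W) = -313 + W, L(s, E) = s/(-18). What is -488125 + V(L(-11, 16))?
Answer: -8791873/18 ≈ -4.8844e+5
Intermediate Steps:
L(s, E) = -s/18 (L(s, E) = s*(-1/18) = -s/18)
-488125 + V(L(-11, 16)) = -488125 + (-313 - 1/18*(-11)) = -488125 + (-313 + 11/18) = -488125 - 5623/18 = -8791873/18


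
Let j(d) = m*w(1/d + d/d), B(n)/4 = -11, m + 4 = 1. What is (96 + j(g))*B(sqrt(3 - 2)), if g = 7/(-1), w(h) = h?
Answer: -28776/7 ≈ -4110.9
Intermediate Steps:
m = -3 (m = -4 + 1 = -3)
B(n) = -44 (B(n) = 4*(-11) = -44)
g = -7 (g = 7*(-1) = -7)
j(d) = -3 - 3/d (j(d) = -3*(1/d + d/d) = -3*(1/d + 1) = -3*(1 + 1/d) = -3 - 3/d)
(96 + j(g))*B(sqrt(3 - 2)) = (96 + (-3 - 3/(-7)))*(-44) = (96 + (-3 - 3*(-1/7)))*(-44) = (96 + (-3 + 3/7))*(-44) = (96 - 18/7)*(-44) = (654/7)*(-44) = -28776/7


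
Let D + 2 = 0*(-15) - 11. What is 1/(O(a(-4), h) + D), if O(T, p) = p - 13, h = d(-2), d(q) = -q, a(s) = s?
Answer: -1/24 ≈ -0.041667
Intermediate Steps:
D = -13 (D = -2 + (0*(-15) - 11) = -2 + (0 - 11) = -2 - 11 = -13)
h = 2 (h = -1*(-2) = 2)
O(T, p) = -13 + p
1/(O(a(-4), h) + D) = 1/((-13 + 2) - 13) = 1/(-11 - 13) = 1/(-24) = -1/24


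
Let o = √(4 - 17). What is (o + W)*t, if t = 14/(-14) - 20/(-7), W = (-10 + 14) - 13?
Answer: -117/7 + 13*I*√13/7 ≈ -16.714 + 6.696*I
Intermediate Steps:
W = -9 (W = 4 - 13 = -9)
t = 13/7 (t = 14*(-1/14) - 20*(-⅐) = -1 + 20/7 = 13/7 ≈ 1.8571)
o = I*√13 (o = √(-13) = I*√13 ≈ 3.6056*I)
(o + W)*t = (I*√13 - 9)*(13/7) = (-9 + I*√13)*(13/7) = -117/7 + 13*I*√13/7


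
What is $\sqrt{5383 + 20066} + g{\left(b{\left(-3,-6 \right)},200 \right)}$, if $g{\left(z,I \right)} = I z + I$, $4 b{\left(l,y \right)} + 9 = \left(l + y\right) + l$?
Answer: $-850 + \sqrt{25449} \approx -690.47$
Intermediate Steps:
$b{\left(l,y \right)} = - \frac{9}{4} + \frac{l}{2} + \frac{y}{4}$ ($b{\left(l,y \right)} = - \frac{9}{4} + \frac{\left(l + y\right) + l}{4} = - \frac{9}{4} + \frac{y + 2 l}{4} = - \frac{9}{4} + \left(\frac{l}{2} + \frac{y}{4}\right) = - \frac{9}{4} + \frac{l}{2} + \frac{y}{4}$)
$g{\left(z,I \right)} = I + I z$
$\sqrt{5383 + 20066} + g{\left(b{\left(-3,-6 \right)},200 \right)} = \sqrt{5383 + 20066} + 200 \left(1 + \left(- \frac{9}{4} + \frac{1}{2} \left(-3\right) + \frac{1}{4} \left(-6\right)\right)\right) = \sqrt{25449} + 200 \left(1 - \frac{21}{4}\right) = \sqrt{25449} + 200 \left(- \frac{17}{4}\right) = \sqrt{25449} - 850 = -850 + \sqrt{25449}$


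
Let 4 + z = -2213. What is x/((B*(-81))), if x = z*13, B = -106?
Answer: -9607/2862 ≈ -3.3567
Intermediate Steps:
z = -2217 (z = -4 - 2213 = -2217)
x = -28821 (x = -2217*13 = -28821)
x/((B*(-81))) = -28821/((-106*(-81))) = -28821/8586 = -28821*1/8586 = -9607/2862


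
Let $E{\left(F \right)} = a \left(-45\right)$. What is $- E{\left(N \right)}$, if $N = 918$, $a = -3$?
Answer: $-135$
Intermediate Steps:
$E{\left(F \right)} = 135$ ($E{\left(F \right)} = \left(-3\right) \left(-45\right) = 135$)
$- E{\left(N \right)} = \left(-1\right) 135 = -135$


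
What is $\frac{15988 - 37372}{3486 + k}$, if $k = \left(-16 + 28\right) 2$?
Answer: $- \frac{396}{65} \approx -6.0923$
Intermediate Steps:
$k = 24$ ($k = 12 \cdot 2 = 24$)
$\frac{15988 - 37372}{3486 + k} = \frac{15988 - 37372}{3486 + 24} = - \frac{21384}{3510} = \left(-21384\right) \frac{1}{3510} = - \frac{396}{65}$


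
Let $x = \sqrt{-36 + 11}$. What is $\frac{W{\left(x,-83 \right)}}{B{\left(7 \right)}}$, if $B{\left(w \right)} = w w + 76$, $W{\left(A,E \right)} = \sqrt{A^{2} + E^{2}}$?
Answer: $\frac{4 \sqrt{429}}{125} \approx 0.66279$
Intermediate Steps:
$x = 5 i$ ($x = \sqrt{-25} = 5 i \approx 5.0 i$)
$B{\left(w \right)} = 76 + w^{2}$ ($B{\left(w \right)} = w^{2} + 76 = 76 + w^{2}$)
$\frac{W{\left(x,-83 \right)}}{B{\left(7 \right)}} = \frac{\sqrt{\left(5 i\right)^{2} + \left(-83\right)^{2}}}{76 + 7^{2}} = \frac{\sqrt{-25 + 6889}}{76 + 49} = \frac{\sqrt{6864}}{125} = 4 \sqrt{429} \cdot \frac{1}{125} = \frac{4 \sqrt{429}}{125}$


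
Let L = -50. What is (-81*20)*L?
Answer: 81000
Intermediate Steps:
(-81*20)*L = -81*20*(-50) = -1620*(-50) = 81000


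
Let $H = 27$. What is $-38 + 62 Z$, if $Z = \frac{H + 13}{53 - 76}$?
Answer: $- \frac{3354}{23} \approx -145.83$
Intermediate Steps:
$Z = - \frac{40}{23}$ ($Z = \frac{27 + 13}{53 - 76} = \frac{40}{-23} = 40 \left(- \frac{1}{23}\right) = - \frac{40}{23} \approx -1.7391$)
$-38 + 62 Z = -38 + 62 \left(- \frac{40}{23}\right) = -38 - \frac{2480}{23} = - \frac{3354}{23}$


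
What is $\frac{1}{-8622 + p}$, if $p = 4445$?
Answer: $- \frac{1}{4177} \approx -0.00023941$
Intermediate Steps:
$\frac{1}{-8622 + p} = \frac{1}{-8622 + 4445} = \frac{1}{-4177} = - \frac{1}{4177}$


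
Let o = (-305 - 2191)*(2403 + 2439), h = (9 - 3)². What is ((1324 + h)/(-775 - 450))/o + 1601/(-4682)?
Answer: -148141482823/433228362840 ≈ -0.34195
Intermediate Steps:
h = 36 (h = 6² = 36)
o = -12085632 (o = -2496*4842 = -12085632)
((1324 + h)/(-775 - 450))/o + 1601/(-4682) = ((1324 + 36)/(-775 - 450))/(-12085632) + 1601/(-4682) = (1360/(-1225))*(-1/12085632) + 1601*(-1/4682) = (1360*(-1/1225))*(-1/12085632) - 1601/4682 = -272/245*(-1/12085632) - 1601/4682 = 17/185061240 - 1601/4682 = -148141482823/433228362840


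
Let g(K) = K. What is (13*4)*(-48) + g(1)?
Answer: -2495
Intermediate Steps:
(13*4)*(-48) + g(1) = (13*4)*(-48) + 1 = 52*(-48) + 1 = -2496 + 1 = -2495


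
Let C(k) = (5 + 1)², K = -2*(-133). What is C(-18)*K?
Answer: 9576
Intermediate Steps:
K = 266
C(k) = 36 (C(k) = 6² = 36)
C(-18)*K = 36*266 = 9576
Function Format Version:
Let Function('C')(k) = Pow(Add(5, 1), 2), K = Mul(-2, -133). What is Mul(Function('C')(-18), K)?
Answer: 9576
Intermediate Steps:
K = 266
Function('C')(k) = 36 (Function('C')(k) = Pow(6, 2) = 36)
Mul(Function('C')(-18), K) = Mul(36, 266) = 9576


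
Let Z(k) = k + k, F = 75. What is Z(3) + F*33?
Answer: 2481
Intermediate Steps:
Z(k) = 2*k
Z(3) + F*33 = 2*3 + 75*33 = 6 + 2475 = 2481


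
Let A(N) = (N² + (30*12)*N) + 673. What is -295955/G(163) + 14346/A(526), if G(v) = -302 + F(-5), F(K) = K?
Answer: 138129266317/143279663 ≈ 964.05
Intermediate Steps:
A(N) = 673 + N² + 360*N (A(N) = (N² + 360*N) + 673 = 673 + N² + 360*N)
G(v) = -307 (G(v) = -302 - 5 = -307)
-295955/G(163) + 14346/A(526) = -295955/(-307) + 14346/(673 + 526² + 360*526) = -295955*(-1/307) + 14346/(673 + 276676 + 189360) = 295955/307 + 14346/466709 = 138129266317/143279663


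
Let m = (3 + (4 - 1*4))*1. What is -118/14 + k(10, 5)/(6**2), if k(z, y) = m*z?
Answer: -319/42 ≈ -7.5952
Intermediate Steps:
m = 3 (m = (3 + (4 - 4))*1 = (3 + 0)*1 = 3*1 = 3)
k(z, y) = 3*z
-118/14 + k(10, 5)/(6**2) = -118/14 + (3*10)/(6**2) = -118*1/14 + 30/36 = -59/7 + 30*(1/36) = -59/7 + 5/6 = -319/42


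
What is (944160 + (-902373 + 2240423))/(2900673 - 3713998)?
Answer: -456442/162665 ≈ -2.8060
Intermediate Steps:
(944160 + (-902373 + 2240423))/(2900673 - 3713998) = (944160 + 1338050)/(-813325) = 2282210*(-1/813325) = -456442/162665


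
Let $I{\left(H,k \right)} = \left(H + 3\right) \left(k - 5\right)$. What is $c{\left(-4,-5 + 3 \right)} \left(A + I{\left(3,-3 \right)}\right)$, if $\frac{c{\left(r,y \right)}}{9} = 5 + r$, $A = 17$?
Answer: $-279$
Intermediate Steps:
$I{\left(H,k \right)} = \left(-5 + k\right) \left(3 + H\right)$ ($I{\left(H,k \right)} = \left(3 + H\right) \left(-5 + k\right) = \left(-5 + k\right) \left(3 + H\right)$)
$c{\left(r,y \right)} = 45 + 9 r$ ($c{\left(r,y \right)} = 9 \left(5 + r\right) = 45 + 9 r$)
$c{\left(-4,-5 + 3 \right)} \left(A + I{\left(3,-3 \right)}\right) = \left(45 + 9 \left(-4\right)\right) \left(17 + \left(-15 - 15 + 3 \left(-3\right) + 3 \left(-3\right)\right)\right) = \left(45 - 36\right) \left(17 - 48\right) = 9 \left(17 - 48\right) = 9 \left(-31\right) = -279$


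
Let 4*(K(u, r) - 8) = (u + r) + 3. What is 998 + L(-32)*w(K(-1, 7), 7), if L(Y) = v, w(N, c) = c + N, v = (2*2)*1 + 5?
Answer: 4613/4 ≈ 1153.3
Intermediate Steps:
K(u, r) = 35/4 + r/4 + u/4 (K(u, r) = 8 + ((u + r) + 3)/4 = 8 + ((r + u) + 3)/4 = 8 + (3 + r + u)/4 = 8 + (3/4 + r/4 + u/4) = 35/4 + r/4 + u/4)
v = 9 (v = 4*1 + 5 = 4 + 5 = 9)
w(N, c) = N + c
L(Y) = 9
998 + L(-32)*w(K(-1, 7), 7) = 998 + 9*((35/4 + (1/4)*7 + (1/4)*(-1)) + 7) = 998 + 9*((35/4 + 7/4 - 1/4) + 7) = 998 + 9*(41/4 + 7) = 998 + 9*(69/4) = 998 + 621/4 = 4613/4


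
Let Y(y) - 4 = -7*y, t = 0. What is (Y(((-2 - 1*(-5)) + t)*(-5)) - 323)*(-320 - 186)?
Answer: 108284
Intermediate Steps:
Y(y) = 4 - 7*y
(Y(((-2 - 1*(-5)) + t)*(-5)) - 323)*(-320 - 186) = ((4 - 7*((-2 - 1*(-5)) + 0)*(-5)) - 323)*(-320 - 186) = ((4 - 7*((-2 + 5) + 0)*(-5)) - 323)*(-506) = ((4 - 7*(3 + 0)*(-5)) - 323)*(-506) = ((4 - 21*(-5)) - 323)*(-506) = ((4 - 7*(-15)) - 323)*(-506) = ((4 + 105) - 323)*(-506) = (109 - 323)*(-506) = -214*(-506) = 108284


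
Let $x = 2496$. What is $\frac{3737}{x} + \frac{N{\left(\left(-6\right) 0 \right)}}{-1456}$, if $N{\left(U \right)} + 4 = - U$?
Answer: $\frac{26207}{17472} \approx 1.4999$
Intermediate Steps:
$N{\left(U \right)} = -4 - U$
$\frac{3737}{x} + \frac{N{\left(\left(-6\right) 0 \right)}}{-1456} = \frac{3737}{2496} + \frac{-4 - \left(-6\right) 0}{-1456} = 3737 \cdot \frac{1}{2496} + \left(-4 - 0\right) \left(- \frac{1}{1456}\right) = \frac{3737}{2496} + \left(-4 + 0\right) \left(- \frac{1}{1456}\right) = \frac{3737}{2496} - - \frac{1}{364} = \frac{3737}{2496} + \frac{1}{364} = \frac{26207}{17472}$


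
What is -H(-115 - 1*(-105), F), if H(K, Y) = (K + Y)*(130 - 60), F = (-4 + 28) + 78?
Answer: -6440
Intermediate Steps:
F = 102 (F = 24 + 78 = 102)
H(K, Y) = 70*K + 70*Y (H(K, Y) = (K + Y)*70 = 70*K + 70*Y)
-H(-115 - 1*(-105), F) = -(70*(-115 - 1*(-105)) + 70*102) = -(70*(-115 + 105) + 7140) = -(70*(-10) + 7140) = -(-700 + 7140) = -1*6440 = -6440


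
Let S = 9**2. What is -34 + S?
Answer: 47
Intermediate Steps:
S = 81
-34 + S = -34 + 81 = 47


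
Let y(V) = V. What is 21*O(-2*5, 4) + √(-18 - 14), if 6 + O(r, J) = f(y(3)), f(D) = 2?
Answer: -84 + 4*I*√2 ≈ -84.0 + 5.6569*I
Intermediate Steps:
O(r, J) = -4 (O(r, J) = -6 + 2 = -4)
21*O(-2*5, 4) + √(-18 - 14) = 21*(-4) + √(-18 - 14) = -84 + √(-32) = -84 + 4*I*√2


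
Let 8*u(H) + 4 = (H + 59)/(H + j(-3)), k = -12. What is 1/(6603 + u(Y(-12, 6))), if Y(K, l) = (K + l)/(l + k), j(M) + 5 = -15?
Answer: 19/125440 ≈ 0.00015147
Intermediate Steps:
j(M) = -20 (j(M) = -5 - 15 = -20)
Y(K, l) = (K + l)/(-12 + l) (Y(K, l) = (K + l)/(l - 12) = (K + l)/(-12 + l))
u(H) = -½ + (59 + H)/(8*(-20 + H)) (u(H) = -½ + ((H + 59)/(H - 20))/8 = -½ + ((59 + H)/(-20 + H))/8 = -½ + (59 + H)/(8*(-20 + H)))
1/(6603 + u(Y(-12, 6))) = 1/(6603 + (139 - 3*(-12 + 6)/(-12 + 6))/(8*(-20 + (-12 + 6)/(-12 + 6)))) = 1/(6603 + (139 - 3*(-6)/(-6))/(8*(-20 - 6/(-6)))) = 1/(6603 + (139 - (-1)*(-6)/2)/(8*(-20 - ⅙*(-6)))) = 1/(6603 + (139 - 3*1)/(8*(-20 + 1))) = 1/(6603 + (⅛)*(139 - 3)/(-19)) = 1/(6603 + (⅛)*(-1/19)*136) = 1/(6603 - 17/19) = 1/(125440/19) = 19/125440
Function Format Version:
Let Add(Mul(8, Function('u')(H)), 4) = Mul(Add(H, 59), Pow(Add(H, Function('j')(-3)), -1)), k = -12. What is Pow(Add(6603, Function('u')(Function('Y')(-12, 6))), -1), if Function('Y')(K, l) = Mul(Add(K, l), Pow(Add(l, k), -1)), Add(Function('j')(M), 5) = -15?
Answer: Rational(19, 125440) ≈ 0.00015147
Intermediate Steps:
Function('j')(M) = -20 (Function('j')(M) = Add(-5, -15) = -20)
Function('Y')(K, l) = Mul(Pow(Add(-12, l), -1), Add(K, l)) (Function('Y')(K, l) = Mul(Add(K, l), Pow(Add(l, -12), -1)) = Mul(Add(K, l), Pow(Add(-12, l), -1)) = Mul(Pow(Add(-12, l), -1), Add(K, l)))
Function('u')(H) = Add(Rational(-1, 2), Mul(Rational(1, 8), Pow(Add(-20, H), -1), Add(59, H))) (Function('u')(H) = Add(Rational(-1, 2), Mul(Rational(1, 8), Mul(Add(H, 59), Pow(Add(H, -20), -1)))) = Add(Rational(-1, 2), Mul(Rational(1, 8), Mul(Add(59, H), Pow(Add(-20, H), -1)))) = Add(Rational(-1, 2), Mul(Rational(1, 8), Mul(Pow(Add(-20, H), -1), Add(59, H)))) = Add(Rational(-1, 2), Mul(Rational(1, 8), Pow(Add(-20, H), -1), Add(59, H))))
Pow(Add(6603, Function('u')(Function('Y')(-12, 6))), -1) = Pow(Add(6603, Mul(Rational(1, 8), Pow(Add(-20, Mul(Pow(Add(-12, 6), -1), Add(-12, 6))), -1), Add(139, Mul(-3, Mul(Pow(Add(-12, 6), -1), Add(-12, 6)))))), -1) = Pow(Add(6603, Mul(Rational(1, 8), Pow(Add(-20, Mul(Pow(-6, -1), -6)), -1), Add(139, Mul(-3, Mul(Pow(-6, -1), -6))))), -1) = Pow(Add(6603, Mul(Rational(1, 8), Pow(Add(-20, Mul(Rational(-1, 6), -6)), -1), Add(139, Mul(-3, Mul(Rational(-1, 6), -6))))), -1) = Pow(Add(6603, Mul(Rational(1, 8), Pow(Add(-20, 1), -1), Add(139, Mul(-3, 1)))), -1) = Pow(Add(6603, Mul(Rational(1, 8), Pow(-19, -1), Add(139, -3))), -1) = Pow(Add(6603, Mul(Rational(1, 8), Rational(-1, 19), 136)), -1) = Pow(Add(6603, Rational(-17, 19)), -1) = Pow(Rational(125440, 19), -1) = Rational(19, 125440)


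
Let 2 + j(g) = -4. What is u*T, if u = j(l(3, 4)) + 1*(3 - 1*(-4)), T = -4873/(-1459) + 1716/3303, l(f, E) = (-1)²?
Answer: 6199721/1606359 ≈ 3.8595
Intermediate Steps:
l(f, E) = 1
j(g) = -6 (j(g) = -2 - 4 = -6)
T = 6199721/1606359 (T = -4873*(-1/1459) + 1716*(1/3303) = 4873/1459 + 572/1101 = 6199721/1606359 ≈ 3.8595)
u = 1 (u = -6 + 1*(3 - 1*(-4)) = -6 + 1*(3 + 4) = -6 + 1*7 = -6 + 7 = 1)
u*T = 1*(6199721/1606359) = 6199721/1606359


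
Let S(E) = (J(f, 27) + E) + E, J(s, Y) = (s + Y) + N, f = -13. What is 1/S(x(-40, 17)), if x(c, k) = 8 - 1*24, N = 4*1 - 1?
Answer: -1/15 ≈ -0.066667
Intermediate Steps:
N = 3 (N = 4 - 1 = 3)
J(s, Y) = 3 + Y + s (J(s, Y) = (s + Y) + 3 = (Y + s) + 3 = 3 + Y + s)
x(c, k) = -16 (x(c, k) = 8 - 24 = -16)
S(E) = 17 + 2*E (S(E) = ((3 + 27 - 13) + E) + E = (17 + E) + E = 17 + 2*E)
1/S(x(-40, 17)) = 1/(17 + 2*(-16)) = 1/(17 - 32) = 1/(-15) = -1/15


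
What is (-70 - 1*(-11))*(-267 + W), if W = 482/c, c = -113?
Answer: 1808527/113 ≈ 16005.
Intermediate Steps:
W = -482/113 (W = 482/(-113) = 482*(-1/113) = -482/113 ≈ -4.2655)
(-70 - 1*(-11))*(-267 + W) = (-70 - 1*(-11))*(-267 - 482/113) = (-70 + 11)*(-30653/113) = -59*(-30653/113) = 1808527/113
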